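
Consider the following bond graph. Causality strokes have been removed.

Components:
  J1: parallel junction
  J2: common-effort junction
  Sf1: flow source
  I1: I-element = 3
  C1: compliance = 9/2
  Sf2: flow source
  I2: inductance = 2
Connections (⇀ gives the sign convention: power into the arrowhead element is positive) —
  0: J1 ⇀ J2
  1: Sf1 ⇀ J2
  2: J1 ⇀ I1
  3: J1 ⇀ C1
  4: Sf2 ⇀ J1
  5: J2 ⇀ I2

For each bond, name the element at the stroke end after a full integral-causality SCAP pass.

β1 |Sf1  (Sf1: flow source, stroke at near end)
β4 |Sf2  (Sf2 fixes flow; stroke at Sf2)
β2 |I1  (I1 outputs flow p/I1)
β3 |J1  (C1: C, integral causality)
β0 |J2  (J1 effort already set via bond 3)
β5 |I2  (J2 effort already set via bond 0)

#0 |J2
#1 |Sf1
#2 |I1
#3 |J1
#4 |Sf2
#5 |I2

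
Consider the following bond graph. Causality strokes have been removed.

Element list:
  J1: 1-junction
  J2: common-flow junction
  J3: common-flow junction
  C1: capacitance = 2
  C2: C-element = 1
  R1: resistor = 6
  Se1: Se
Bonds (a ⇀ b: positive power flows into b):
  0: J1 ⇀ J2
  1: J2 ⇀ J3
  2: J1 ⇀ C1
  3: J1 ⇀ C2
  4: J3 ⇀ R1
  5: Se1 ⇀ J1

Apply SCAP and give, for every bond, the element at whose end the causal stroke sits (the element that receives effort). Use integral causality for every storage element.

b0 →J2
b1 →J3
b2 →J1
b3 →J1
b4 →R1
b5 →J1

b5 |J1  (Se1 (Se) sets effort on bond)
b2 |J1  (C1: C, integral causality)
b3 |J1  (C2 outputs effort q/C2)
b0 |J2  (J1: last free bond brings flow in)
b1 |J3  (only one flow-in slot at J2)
b4 |R1  (J3 needs exactly one f-in)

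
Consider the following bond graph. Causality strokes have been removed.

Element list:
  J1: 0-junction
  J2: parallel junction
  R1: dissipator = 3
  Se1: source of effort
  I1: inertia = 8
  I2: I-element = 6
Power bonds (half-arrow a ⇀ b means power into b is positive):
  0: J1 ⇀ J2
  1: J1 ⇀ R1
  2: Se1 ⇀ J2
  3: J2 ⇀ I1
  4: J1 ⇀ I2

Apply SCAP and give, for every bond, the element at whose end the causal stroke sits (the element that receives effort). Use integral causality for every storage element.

#0 stroke→J1
#1 stroke→R1
#2 stroke→J2
#3 stroke→I1
#4 stroke→I2

bond 2 stroke at J2  (Se1 fixes effort; stroke away)
bond 0 stroke at J1  (J2 effort already set via bond 2)
bond 3 stroke at I1  (common-e at J2 fixed by 2)
bond 1 stroke at R1  (J1: bond 0 brought effort, rest push out)
bond 4 stroke at I2  (0-jn J1 has e-setter on 0)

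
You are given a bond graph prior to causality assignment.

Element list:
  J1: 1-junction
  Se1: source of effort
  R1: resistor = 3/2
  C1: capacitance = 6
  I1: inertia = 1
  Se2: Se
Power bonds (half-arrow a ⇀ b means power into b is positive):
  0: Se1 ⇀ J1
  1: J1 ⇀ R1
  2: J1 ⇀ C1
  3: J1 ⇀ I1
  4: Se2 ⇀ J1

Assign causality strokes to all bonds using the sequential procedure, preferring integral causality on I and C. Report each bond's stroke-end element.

bond 0 |J1  (Se1: effort source, stroke at far end)
bond 4 |J1  (source Se2 imposes e)
bond 2 |J1  (C1 integral (e out))
bond 3 |I1  (I1 outputs flow p/I1)
bond 1 |J1  (J1 flow already set via bond 3)

b0 stroke at J1
b1 stroke at J1
b2 stroke at J1
b3 stroke at I1
b4 stroke at J1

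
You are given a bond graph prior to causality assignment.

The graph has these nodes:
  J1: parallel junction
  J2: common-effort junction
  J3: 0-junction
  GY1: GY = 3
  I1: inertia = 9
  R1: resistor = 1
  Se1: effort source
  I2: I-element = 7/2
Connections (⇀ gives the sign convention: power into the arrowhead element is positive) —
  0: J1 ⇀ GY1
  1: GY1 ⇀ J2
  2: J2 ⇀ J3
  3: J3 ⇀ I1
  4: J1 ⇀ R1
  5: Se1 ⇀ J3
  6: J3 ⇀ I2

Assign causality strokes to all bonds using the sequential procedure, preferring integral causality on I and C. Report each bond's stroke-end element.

β5 →J3  (Se1 fixes effort; stroke away)
β2 →J2  (J3 effort already set via bond 5)
β3 →I1  (0-jn J3 has e-setter on 5)
β6 →I2  (0-jn J3 has e-setter on 5)
β1 →GY1  (common-e at J2 fixed by 2)
β0 →GY1  (GY1 both-in/both-out from 1)
β4 →J1  (J1: last free bond brings effort in)

b0 stroke→GY1
b1 stroke→GY1
b2 stroke→J2
b3 stroke→I1
b4 stroke→J1
b5 stroke→J3
b6 stroke→I2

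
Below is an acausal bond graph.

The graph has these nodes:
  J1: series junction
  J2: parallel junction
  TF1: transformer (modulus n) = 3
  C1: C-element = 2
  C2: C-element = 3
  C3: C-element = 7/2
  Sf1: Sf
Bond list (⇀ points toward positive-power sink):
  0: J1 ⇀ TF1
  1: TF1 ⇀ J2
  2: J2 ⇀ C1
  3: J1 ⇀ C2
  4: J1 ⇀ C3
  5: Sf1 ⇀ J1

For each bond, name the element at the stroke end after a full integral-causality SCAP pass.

β0 stroke→J1
β1 stroke→TF1
β2 stroke→J2
β3 stroke→J1
β4 stroke→J1
β5 stroke→Sf1

bond 5 |Sf1  (Sf1 fixes flow; stroke at Sf1)
bond 0 |J1  (J1: bond 5 brought flow, rest push out)
bond 3 |J1  (common-f at J1 fixed by 5)
bond 4 |J1  (common-f at J1 fixed by 5)
bond 1 |TF1  (TF1 one-in-one-out from 0)
bond 2 |J2  (closing 0-jn rule on J2)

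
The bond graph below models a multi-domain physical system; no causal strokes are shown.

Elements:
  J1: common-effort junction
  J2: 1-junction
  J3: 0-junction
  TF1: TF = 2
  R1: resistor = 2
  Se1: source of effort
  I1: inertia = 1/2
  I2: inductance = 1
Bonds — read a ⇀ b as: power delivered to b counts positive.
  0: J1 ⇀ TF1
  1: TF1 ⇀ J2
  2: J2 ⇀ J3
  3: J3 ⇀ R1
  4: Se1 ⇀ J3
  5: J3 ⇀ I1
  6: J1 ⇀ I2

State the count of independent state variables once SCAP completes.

bond 4 stroke→J3  (source Se1 imposes e)
bond 2 stroke→J2  (common-e at J3 fixed by 4)
bond 3 stroke→R1  (J3 effort already set via bond 4)
bond 5 stroke→I1  (common-e at J3 fixed by 4)
bond 1 stroke→TF1  (only one flow-in slot at J2)
bond 0 stroke→J1  (TF TF1: opposite of bond 1)
bond 6 stroke→I2  (J1: bond 0 brought effort, rest push out)

2  (I1, I2 all integral)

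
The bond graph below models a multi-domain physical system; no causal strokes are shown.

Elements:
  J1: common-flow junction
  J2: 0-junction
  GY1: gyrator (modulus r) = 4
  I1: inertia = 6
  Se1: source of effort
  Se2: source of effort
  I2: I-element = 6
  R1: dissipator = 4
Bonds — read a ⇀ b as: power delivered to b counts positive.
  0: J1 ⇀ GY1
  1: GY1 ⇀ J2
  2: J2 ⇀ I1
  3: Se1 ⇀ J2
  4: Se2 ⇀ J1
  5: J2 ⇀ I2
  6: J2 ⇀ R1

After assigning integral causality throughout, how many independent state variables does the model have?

2  (I1, I2 all integral)

#3 →J2  (Se1 fixes effort; stroke away)
#4 →J1  (Se2: effort source, stroke at far end)
#0 →GY1  (J1: last free bond brings flow in)
#1 →GY1  (0-jn J2 has e-setter on 3)
#2 →I1  (J2 effort already set via bond 3)
#5 →I2  (0-jn J2 has e-setter on 3)
#6 →R1  (J2 effort already set via bond 3)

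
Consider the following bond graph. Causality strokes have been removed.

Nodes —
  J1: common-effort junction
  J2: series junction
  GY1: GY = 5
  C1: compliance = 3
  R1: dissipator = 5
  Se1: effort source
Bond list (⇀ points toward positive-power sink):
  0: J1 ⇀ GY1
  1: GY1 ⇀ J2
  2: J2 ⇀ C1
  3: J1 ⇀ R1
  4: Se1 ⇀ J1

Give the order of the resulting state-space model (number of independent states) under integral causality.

1  (C1 all integral)

β4 |J1  (Se1 fixes effort; stroke away)
β0 |GY1  (J1: bond 4 brought effort, rest push out)
β3 |R1  (J1 effort already set via bond 4)
β1 |GY1  (through GY1, causality inverts; strokes same side of GY1)
β2 |J2  (J2 flow already set via bond 1)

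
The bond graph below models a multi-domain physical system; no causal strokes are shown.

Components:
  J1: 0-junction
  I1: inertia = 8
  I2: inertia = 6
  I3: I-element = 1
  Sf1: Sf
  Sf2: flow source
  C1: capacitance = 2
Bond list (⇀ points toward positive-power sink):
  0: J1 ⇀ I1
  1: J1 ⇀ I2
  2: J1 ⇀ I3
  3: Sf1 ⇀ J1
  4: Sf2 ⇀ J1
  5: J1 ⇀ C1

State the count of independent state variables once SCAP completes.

bond 3 stroke→Sf1  (Sf1: flow source, stroke at near end)
bond 4 stroke→Sf2  (Sf2: flow source, stroke at near end)
bond 0 stroke→I1  (I1: I, integral causality)
bond 1 stroke→I2  (I2: I, integral causality)
bond 2 stroke→I3  (I3 integral (f out))
bond 5 stroke→J1  (closing 0-jn rule on J1)

4  (C1, I1, I2, I3 all integral)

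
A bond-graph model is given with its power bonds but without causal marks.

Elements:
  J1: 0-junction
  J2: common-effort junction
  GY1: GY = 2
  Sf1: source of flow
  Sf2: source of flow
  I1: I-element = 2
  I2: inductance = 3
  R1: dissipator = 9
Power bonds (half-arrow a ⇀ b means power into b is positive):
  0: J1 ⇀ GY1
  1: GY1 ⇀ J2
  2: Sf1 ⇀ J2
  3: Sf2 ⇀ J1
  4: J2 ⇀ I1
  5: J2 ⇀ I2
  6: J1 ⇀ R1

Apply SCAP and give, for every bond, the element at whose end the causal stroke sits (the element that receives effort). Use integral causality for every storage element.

bond 2 |Sf1  (source Sf1 imposes f)
bond 3 |Sf2  (Sf2 fixes flow; stroke at Sf2)
bond 4 |I1  (I1 outputs flow p/I1)
bond 5 |I2  (prefer integral on I2)
bond 1 |J2  (J2 needs exactly one e-in)
bond 0 |J1  (GY1 both-in/both-out from 1)
bond 6 |R1  (J1 effort already set via bond 0)

bond 0 |J1
bond 1 |J2
bond 2 |Sf1
bond 3 |Sf2
bond 4 |I1
bond 5 |I2
bond 6 |R1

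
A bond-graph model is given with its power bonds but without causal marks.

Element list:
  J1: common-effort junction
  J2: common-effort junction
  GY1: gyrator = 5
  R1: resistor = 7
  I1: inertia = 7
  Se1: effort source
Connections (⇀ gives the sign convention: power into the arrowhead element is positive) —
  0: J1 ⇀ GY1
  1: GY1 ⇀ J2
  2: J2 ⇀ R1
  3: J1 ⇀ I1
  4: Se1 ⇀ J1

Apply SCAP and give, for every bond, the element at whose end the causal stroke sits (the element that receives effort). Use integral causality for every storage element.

bond 4 stroke→J1  (source Se1 imposes e)
bond 0 stroke→GY1  (J1: bond 4 brought effort, rest push out)
bond 3 stroke→I1  (common-e at J1 fixed by 4)
bond 1 stroke→GY1  (GY1: gyrator matches bond 0)
bond 2 stroke→J2  (J2: last free bond brings effort in)

β0 stroke at GY1
β1 stroke at GY1
β2 stroke at J2
β3 stroke at I1
β4 stroke at J1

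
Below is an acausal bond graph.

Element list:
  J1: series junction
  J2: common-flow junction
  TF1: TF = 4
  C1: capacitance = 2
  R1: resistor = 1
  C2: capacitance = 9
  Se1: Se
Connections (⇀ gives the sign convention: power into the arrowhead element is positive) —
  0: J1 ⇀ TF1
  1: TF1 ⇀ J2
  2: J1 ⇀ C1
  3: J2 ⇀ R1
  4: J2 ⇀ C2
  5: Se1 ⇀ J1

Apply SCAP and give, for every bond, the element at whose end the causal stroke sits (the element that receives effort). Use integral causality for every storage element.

β5 stroke at J1  (source Se1 imposes e)
β2 stroke at J1  (C1 integral (e out))
β0 stroke at TF1  (J1: last free bond brings flow in)
β1 stroke at J2  (TF TF1: opposite of bond 0)
β4 stroke at J2  (C2: C, integral causality)
β3 stroke at R1  (closing 1-jn rule on J2)

b0 stroke at TF1
b1 stroke at J2
b2 stroke at J1
b3 stroke at R1
b4 stroke at J2
b5 stroke at J1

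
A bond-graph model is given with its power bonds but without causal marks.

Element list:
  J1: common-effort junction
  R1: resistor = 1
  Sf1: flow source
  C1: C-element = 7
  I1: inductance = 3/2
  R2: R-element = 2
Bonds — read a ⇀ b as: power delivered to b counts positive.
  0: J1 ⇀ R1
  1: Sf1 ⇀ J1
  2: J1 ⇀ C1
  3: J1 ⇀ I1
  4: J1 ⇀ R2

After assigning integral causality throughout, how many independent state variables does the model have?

2  (C1, I1 all integral)

bond 1 stroke→Sf1  (Sf1 fixes flow; stroke at Sf1)
bond 2 stroke→J1  (prefer integral on C1)
bond 0 stroke→R1  (J1 effort already set via bond 2)
bond 3 stroke→I1  (J1: bond 2 brought effort, rest push out)
bond 4 stroke→R2  (common-e at J1 fixed by 2)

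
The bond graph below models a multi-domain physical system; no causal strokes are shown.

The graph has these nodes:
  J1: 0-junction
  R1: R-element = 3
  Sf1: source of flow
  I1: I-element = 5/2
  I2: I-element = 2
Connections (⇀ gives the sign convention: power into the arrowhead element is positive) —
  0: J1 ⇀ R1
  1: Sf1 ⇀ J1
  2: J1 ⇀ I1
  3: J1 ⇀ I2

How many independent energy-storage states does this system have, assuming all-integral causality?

b1 |Sf1  (source Sf1 imposes f)
b2 |I1  (prefer integral on I1)
b3 |I2  (I2: I, integral causality)
b0 |J1  (J1 needs exactly one e-in)

2  (I1, I2 all integral)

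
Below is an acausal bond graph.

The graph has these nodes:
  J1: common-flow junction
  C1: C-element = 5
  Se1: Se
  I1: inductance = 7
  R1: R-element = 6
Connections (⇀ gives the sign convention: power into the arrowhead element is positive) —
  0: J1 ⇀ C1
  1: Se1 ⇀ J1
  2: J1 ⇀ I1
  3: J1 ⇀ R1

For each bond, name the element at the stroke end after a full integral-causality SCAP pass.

bond 1 →J1  (Se1 fixes effort; stroke away)
bond 0 →J1  (C1 outputs effort q/C1)
bond 2 →I1  (prefer integral on I1)
bond 3 →J1  (J1 flow already set via bond 2)

β0 stroke at J1
β1 stroke at J1
β2 stroke at I1
β3 stroke at J1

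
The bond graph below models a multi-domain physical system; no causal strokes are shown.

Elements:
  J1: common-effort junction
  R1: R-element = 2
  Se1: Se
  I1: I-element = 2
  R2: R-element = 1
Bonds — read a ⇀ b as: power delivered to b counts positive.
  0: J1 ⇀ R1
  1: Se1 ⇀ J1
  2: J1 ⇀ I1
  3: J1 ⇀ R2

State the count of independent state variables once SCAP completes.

β1 stroke at J1  (source Se1 imposes e)
β0 stroke at R1  (J1: bond 1 brought effort, rest push out)
β2 stroke at I1  (J1 effort already set via bond 1)
β3 stroke at R2  (common-e at J1 fixed by 1)

1  (I1 all integral)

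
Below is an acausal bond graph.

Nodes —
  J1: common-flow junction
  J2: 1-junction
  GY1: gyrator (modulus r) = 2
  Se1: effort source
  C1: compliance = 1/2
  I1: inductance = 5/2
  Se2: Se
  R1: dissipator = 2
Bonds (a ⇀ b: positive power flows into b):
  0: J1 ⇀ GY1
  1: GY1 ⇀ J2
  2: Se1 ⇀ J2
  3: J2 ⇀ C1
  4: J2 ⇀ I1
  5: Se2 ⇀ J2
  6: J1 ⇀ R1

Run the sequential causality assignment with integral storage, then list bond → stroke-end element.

b0 |J1
b1 |J2
b2 |J2
b3 |J2
b4 |I1
b5 |J2
b6 |R1

b2 stroke at J2  (Se1 (Se) sets effort on bond)
b5 stroke at J2  (Se2 (Se) sets effort on bond)
b3 stroke at J2  (C1: C, integral causality)
b4 stroke at I1  (I1: I, integral causality)
b1 stroke at J2  (1-jn J2 has f-setter on 4)
b0 stroke at J1  (GY GY1: same side as bond 1)
b6 stroke at R1  (J1 needs exactly one f-in)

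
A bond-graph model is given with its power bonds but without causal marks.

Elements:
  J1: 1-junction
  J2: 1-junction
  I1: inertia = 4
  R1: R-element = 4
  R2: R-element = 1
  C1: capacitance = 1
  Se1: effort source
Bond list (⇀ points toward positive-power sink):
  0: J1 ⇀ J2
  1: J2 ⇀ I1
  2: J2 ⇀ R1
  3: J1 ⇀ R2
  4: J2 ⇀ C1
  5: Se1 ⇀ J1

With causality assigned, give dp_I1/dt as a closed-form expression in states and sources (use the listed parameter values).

dp_I1/dt = E_Se1 - 5*p_I1/4 - q_C1

β5 |J1  (source Se1 imposes e)
β1 |I1  (I1 outputs flow p/I1)
β0 |J2  (common-f at J2 fixed by 1)
β2 |J2  (common-f at J2 fixed by 1)
β4 |J2  (1-jn J2 has f-setter on 1)
β3 |J1  (common-f at J1 fixed by 0)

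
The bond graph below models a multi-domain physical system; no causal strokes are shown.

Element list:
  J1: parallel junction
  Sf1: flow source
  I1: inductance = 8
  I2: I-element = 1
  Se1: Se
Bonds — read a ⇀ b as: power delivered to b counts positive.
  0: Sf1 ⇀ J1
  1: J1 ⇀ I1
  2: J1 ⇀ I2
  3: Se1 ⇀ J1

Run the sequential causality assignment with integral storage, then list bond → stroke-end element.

#0 →Sf1  (source Sf1 imposes f)
#3 →J1  (source Se1 imposes e)
#1 →I1  (common-e at J1 fixed by 3)
#2 →I2  (J1: bond 3 brought effort, rest push out)

b0 stroke at Sf1
b1 stroke at I1
b2 stroke at I2
b3 stroke at J1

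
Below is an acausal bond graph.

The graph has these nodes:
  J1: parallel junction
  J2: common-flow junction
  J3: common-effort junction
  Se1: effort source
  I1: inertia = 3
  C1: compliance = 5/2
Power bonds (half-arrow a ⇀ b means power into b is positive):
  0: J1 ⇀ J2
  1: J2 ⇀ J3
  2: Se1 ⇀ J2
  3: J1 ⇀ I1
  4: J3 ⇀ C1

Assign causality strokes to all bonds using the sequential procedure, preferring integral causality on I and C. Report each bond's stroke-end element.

β0 |J1
β1 |J2
β2 |J2
β3 |I1
β4 |J3

β2 stroke→J2  (Se1 fixes effort; stroke away)
β3 stroke→I1  (prefer integral on I1)
β0 stroke→J1  (closing 0-jn rule on J1)
β1 stroke→J2  (1-jn J2 has f-setter on 0)
β4 stroke→J3  (J3 needs exactly one e-in)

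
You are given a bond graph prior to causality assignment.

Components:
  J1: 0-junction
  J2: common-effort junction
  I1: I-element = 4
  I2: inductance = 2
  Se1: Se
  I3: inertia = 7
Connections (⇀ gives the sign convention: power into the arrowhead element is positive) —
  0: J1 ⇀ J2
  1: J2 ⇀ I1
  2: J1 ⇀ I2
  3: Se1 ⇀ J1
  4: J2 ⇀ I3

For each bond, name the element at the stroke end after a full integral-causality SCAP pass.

b0 →J2
b1 →I1
b2 →I2
b3 →J1
b4 →I3

bond 3 |J1  (source Se1 imposes e)
bond 0 |J2  (J1 effort already set via bond 3)
bond 2 |I2  (J1: bond 3 brought effort, rest push out)
bond 1 |I1  (0-jn J2 has e-setter on 0)
bond 4 |I3  (J2 effort already set via bond 0)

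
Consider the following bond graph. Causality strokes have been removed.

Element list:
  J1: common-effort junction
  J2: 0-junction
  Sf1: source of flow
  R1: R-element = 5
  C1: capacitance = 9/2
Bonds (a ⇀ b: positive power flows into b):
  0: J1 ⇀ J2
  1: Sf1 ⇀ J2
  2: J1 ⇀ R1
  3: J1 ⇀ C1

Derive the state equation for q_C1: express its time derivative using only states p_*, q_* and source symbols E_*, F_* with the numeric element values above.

dq_C1/dt = F_Sf1 - 2*q_C1/45

b1 stroke at Sf1  (Sf1 (Sf) sets flow on bond)
b0 stroke at J2  (closing 0-jn rule on J2)
b3 stroke at J1  (C1: C, integral causality)
b2 stroke at R1  (J1 effort already set via bond 3)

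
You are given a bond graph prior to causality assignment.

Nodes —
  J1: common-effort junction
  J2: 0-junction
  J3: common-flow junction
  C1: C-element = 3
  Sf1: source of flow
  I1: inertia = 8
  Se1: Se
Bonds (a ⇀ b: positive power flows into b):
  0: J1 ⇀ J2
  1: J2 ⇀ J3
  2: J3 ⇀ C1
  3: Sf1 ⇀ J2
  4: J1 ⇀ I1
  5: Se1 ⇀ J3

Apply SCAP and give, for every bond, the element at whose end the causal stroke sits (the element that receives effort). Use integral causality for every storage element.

b0 stroke→J1
b1 stroke→J2
b2 stroke→J3
b3 stroke→Sf1
b4 stroke→I1
b5 stroke→J3

β3 stroke→Sf1  (Sf1 fixes flow; stroke at Sf1)
β5 stroke→J3  (Se1 fixes effort; stroke away)
β2 stroke→J3  (prefer integral on C1)
β1 stroke→J2  (J3: last free bond brings flow in)
β0 stroke→J1  (J2: bond 1 brought effort, rest push out)
β4 stroke→I1  (0-jn J1 has e-setter on 0)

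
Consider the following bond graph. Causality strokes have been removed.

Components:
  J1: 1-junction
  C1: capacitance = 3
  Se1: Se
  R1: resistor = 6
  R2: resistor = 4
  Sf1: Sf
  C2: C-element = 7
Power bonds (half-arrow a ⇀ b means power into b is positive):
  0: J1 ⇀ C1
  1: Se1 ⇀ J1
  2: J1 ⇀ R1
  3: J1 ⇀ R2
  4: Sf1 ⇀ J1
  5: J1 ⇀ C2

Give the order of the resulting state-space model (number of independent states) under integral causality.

2  (C1, C2 all integral)

bond 1 stroke at J1  (Se1: effort source, stroke at far end)
bond 4 stroke at Sf1  (source Sf1 imposes f)
bond 0 stroke at J1  (J1 flow already set via bond 4)
bond 2 stroke at J1  (J1 flow already set via bond 4)
bond 3 stroke at J1  (common-f at J1 fixed by 4)
bond 5 stroke at J1  (J1: bond 4 brought flow, rest push out)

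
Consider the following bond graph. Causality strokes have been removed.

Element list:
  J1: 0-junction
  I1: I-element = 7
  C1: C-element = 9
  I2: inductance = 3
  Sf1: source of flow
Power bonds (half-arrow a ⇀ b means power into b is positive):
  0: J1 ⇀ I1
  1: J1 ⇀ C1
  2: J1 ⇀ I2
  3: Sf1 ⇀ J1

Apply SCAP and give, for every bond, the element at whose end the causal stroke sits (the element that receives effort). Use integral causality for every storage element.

#0 |I1
#1 |J1
#2 |I2
#3 |Sf1

bond 3 →Sf1  (source Sf1 imposes f)
bond 0 →I1  (I1: I, integral causality)
bond 1 →J1  (prefer integral on C1)
bond 2 →I2  (0-jn J1 has e-setter on 1)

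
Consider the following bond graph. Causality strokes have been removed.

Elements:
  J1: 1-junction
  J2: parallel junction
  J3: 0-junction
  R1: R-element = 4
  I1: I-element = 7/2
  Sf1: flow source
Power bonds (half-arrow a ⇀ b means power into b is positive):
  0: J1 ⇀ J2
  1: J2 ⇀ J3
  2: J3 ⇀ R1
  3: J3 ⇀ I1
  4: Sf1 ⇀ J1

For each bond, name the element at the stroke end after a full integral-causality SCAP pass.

bond 4 |Sf1  (Sf1 fixes flow; stroke at Sf1)
bond 0 |J1  (common-f at J1 fixed by 4)
bond 1 |J2  (only one effort-in slot at J2)
bond 3 |I1  (I1 integral (f out))
bond 2 |J3  (J3: last free bond brings effort in)

#0 →J1
#1 →J2
#2 →J3
#3 →I1
#4 →Sf1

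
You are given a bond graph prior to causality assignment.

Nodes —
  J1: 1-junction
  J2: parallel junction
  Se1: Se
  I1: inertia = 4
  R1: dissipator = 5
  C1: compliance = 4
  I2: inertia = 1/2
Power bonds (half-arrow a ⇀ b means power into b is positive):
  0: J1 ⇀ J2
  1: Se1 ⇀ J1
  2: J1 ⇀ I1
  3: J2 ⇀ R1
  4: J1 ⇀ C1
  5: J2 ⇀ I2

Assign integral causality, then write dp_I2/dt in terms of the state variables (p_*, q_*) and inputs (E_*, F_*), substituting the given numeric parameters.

dp_I2/dt = 5*p_I1/4 - 10*p_I2

b1 stroke→J1  (Se1 fixes effort; stroke away)
b2 stroke→I1  (prefer integral on I1)
b0 stroke→J1  (J1: bond 2 brought flow, rest push out)
b4 stroke→J1  (common-f at J1 fixed by 2)
b5 stroke→I2  (prefer integral on I2)
b3 stroke→J2  (only one effort-in slot at J2)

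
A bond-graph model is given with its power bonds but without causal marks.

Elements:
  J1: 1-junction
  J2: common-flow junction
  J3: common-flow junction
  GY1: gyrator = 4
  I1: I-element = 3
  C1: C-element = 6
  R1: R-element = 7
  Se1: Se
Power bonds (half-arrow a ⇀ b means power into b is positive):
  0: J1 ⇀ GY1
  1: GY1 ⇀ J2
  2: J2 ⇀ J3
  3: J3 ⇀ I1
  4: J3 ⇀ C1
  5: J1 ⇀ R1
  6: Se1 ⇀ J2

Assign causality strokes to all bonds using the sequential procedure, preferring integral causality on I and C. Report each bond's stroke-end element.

#0 stroke→J1
#1 stroke→J2
#2 stroke→J3
#3 stroke→I1
#4 stroke→J3
#5 stroke→R1
#6 stroke→J2

b6 →J2  (Se1: effort source, stroke at far end)
b3 →I1  (I1 integral (f out))
b2 →J3  (1-jn J3 has f-setter on 3)
b4 →J3  (J3 flow already set via bond 3)
b1 →J2  (1-jn J2 has f-setter on 2)
b0 →J1  (through GY1, causality inverts; strokes same side of GY1)
b5 →R1  (closing 1-jn rule on J1)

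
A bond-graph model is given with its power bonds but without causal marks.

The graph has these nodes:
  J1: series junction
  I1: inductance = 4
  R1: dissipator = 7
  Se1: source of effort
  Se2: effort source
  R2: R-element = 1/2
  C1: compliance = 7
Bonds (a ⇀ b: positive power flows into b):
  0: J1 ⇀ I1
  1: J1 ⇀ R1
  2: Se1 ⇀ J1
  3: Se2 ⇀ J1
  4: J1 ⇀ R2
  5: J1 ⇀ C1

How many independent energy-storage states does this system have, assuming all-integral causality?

2  (C1, I1 all integral)

bond 2 stroke at J1  (Se1: effort source, stroke at far end)
bond 3 stroke at J1  (Se2: effort source, stroke at far end)
bond 0 stroke at I1  (I1 integral (f out))
bond 1 stroke at J1  (1-jn J1 has f-setter on 0)
bond 4 stroke at J1  (common-f at J1 fixed by 0)
bond 5 stroke at J1  (1-jn J1 has f-setter on 0)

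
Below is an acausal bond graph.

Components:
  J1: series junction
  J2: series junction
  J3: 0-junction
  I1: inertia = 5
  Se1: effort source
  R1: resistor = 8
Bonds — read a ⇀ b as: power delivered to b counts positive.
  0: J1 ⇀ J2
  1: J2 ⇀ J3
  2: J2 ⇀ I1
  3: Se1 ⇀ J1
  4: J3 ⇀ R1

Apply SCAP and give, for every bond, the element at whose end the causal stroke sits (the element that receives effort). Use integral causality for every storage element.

#3 →J1  (source Se1 imposes e)
#0 →J2  (J1: last free bond brings flow in)
#2 →I1  (I1 outputs flow p/I1)
#1 →J2  (J2: bond 2 brought flow, rest push out)
#4 →J3  (closing 0-jn rule on J3)

β0 stroke at J2
β1 stroke at J2
β2 stroke at I1
β3 stroke at J1
β4 stroke at J3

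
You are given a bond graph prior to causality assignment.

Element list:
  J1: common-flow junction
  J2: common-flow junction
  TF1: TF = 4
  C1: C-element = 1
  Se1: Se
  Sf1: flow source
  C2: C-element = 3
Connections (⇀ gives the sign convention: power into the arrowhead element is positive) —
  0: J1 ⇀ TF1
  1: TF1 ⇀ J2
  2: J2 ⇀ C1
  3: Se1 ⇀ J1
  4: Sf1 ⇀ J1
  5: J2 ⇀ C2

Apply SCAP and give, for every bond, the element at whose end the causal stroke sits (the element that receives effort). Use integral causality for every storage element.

b3 →J1  (Se1: effort source, stroke at far end)
b4 →Sf1  (Sf1 (Sf) sets flow on bond)
b0 →J1  (1-jn J1 has f-setter on 4)
b1 →TF1  (TF1: transformer flips bond 0)
b2 →J2  (J2 flow already set via bond 1)
b5 →J2  (J2: bond 1 brought flow, rest push out)

b0 →J1
b1 →TF1
b2 →J2
b3 →J1
b4 →Sf1
b5 →J2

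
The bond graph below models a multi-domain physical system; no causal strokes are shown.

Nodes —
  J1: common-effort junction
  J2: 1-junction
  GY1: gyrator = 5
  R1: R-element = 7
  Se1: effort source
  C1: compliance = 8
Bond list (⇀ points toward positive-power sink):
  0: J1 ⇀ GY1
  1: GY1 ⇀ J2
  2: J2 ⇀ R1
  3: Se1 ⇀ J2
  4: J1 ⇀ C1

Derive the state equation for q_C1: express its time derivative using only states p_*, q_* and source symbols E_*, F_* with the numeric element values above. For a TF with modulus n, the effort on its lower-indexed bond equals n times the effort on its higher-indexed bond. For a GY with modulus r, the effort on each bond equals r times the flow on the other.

b3 stroke at J2  (Se1 (Se) sets effort on bond)
b4 stroke at J1  (C1 outputs effort q/C1)
b0 stroke at GY1  (J1: bond 4 brought effort, rest push out)
b1 stroke at GY1  (GY GY1: same side as bond 0)
b2 stroke at J2  (1-jn J2 has f-setter on 1)

dq_C1/dt = E_Se1/5 - 7*q_C1/200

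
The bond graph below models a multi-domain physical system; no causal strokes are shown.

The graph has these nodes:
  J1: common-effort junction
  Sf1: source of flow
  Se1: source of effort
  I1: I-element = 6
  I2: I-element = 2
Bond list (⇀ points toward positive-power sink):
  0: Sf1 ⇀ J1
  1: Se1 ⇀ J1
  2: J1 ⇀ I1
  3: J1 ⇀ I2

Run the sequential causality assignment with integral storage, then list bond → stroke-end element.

b0 stroke→Sf1
b1 stroke→J1
b2 stroke→I1
b3 stroke→I2

β0 stroke→Sf1  (Sf1 fixes flow; stroke at Sf1)
β1 stroke→J1  (source Se1 imposes e)
β2 stroke→I1  (J1: bond 1 brought effort, rest push out)
β3 stroke→I2  (J1: bond 1 brought effort, rest push out)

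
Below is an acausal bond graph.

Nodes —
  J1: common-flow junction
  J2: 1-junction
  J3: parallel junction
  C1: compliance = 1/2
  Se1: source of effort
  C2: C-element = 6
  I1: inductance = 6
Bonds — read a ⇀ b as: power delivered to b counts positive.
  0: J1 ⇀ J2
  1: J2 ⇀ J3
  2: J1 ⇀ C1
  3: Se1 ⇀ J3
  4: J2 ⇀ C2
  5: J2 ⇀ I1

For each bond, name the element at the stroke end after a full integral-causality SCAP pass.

bond 3 →J3  (source Se1 imposes e)
bond 1 →J2  (0-jn J3 has e-setter on 3)
bond 2 →J1  (prefer integral on C1)
bond 0 →J2  (only one flow-in slot at J1)
bond 4 →J2  (C2 outputs effort q/C2)
bond 5 →I1  (J2 needs exactly one f-in)

β0 |J2
β1 |J2
β2 |J1
β3 |J3
β4 |J2
β5 |I1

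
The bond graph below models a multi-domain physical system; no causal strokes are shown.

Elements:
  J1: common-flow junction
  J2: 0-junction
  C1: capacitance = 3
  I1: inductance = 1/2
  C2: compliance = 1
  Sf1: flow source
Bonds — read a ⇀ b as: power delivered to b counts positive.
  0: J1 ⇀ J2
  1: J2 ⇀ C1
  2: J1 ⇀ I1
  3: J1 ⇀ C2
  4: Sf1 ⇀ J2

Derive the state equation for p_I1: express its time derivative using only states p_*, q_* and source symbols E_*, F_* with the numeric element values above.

b4 →Sf1  (Sf1: flow source, stroke at near end)
b1 →J2  (prefer integral on C1)
b0 →J1  (common-e at J2 fixed by 1)
b2 →I1  (I1 integral (f out))
b3 →J1  (J1: bond 2 brought flow, rest push out)

dp_I1/dt = -q_C1/3 - q_C2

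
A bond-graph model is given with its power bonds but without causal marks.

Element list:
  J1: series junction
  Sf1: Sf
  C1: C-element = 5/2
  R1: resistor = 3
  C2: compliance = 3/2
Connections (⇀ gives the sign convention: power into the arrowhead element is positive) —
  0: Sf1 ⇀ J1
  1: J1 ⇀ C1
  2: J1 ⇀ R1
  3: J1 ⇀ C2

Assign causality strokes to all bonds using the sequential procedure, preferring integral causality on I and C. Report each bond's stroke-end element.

β0 stroke→Sf1  (source Sf1 imposes f)
β1 stroke→J1  (common-f at J1 fixed by 0)
β2 stroke→J1  (1-jn J1 has f-setter on 0)
β3 stroke→J1  (common-f at J1 fixed by 0)

#0 stroke at Sf1
#1 stroke at J1
#2 stroke at J1
#3 stroke at J1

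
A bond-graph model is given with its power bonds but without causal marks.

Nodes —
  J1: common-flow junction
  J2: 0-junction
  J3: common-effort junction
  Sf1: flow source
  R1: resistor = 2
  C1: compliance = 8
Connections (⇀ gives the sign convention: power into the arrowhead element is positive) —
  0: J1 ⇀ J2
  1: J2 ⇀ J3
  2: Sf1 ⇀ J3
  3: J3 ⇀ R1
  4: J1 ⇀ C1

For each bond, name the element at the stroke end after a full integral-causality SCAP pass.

#2 →Sf1  (Sf1 (Sf) sets flow on bond)
#4 →J1  (prefer integral on C1)
#0 →J2  (J1: last free bond brings flow in)
#1 →J3  (common-e at J2 fixed by 0)
#3 →R1  (0-jn J3 has e-setter on 1)

bond 0 stroke→J2
bond 1 stroke→J3
bond 2 stroke→Sf1
bond 3 stroke→R1
bond 4 stroke→J1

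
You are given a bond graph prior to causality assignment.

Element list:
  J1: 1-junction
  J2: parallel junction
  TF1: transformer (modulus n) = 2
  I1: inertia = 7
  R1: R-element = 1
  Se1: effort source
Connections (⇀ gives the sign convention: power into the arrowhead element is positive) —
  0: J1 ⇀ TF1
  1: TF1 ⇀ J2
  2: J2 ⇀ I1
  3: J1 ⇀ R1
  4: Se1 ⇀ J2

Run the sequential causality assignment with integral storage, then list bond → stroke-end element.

β4 →J2  (Se1 fixes effort; stroke away)
β1 →TF1  (J2: bond 4 brought effort, rest push out)
β2 →I1  (J2: bond 4 brought effort, rest push out)
β0 →J1  (through TF1, causality passes straight; one stroke at TF1)
β3 →R1  (closing 1-jn rule on J1)

bond 0 |J1
bond 1 |TF1
bond 2 |I1
bond 3 |R1
bond 4 |J2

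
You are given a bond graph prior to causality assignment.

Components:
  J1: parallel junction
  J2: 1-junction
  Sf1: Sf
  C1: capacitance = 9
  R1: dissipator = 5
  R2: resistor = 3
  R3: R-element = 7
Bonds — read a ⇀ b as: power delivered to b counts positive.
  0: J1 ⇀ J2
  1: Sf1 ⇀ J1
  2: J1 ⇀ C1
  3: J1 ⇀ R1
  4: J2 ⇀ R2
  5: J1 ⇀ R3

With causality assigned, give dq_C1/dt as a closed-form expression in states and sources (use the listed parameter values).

dq_C1/dt = F_Sf1 - 71*q_C1/945

#1 stroke at Sf1  (source Sf1 imposes f)
#2 stroke at J1  (C1: C, integral causality)
#0 stroke at J2  (0-jn J1 has e-setter on 2)
#3 stroke at R1  (J1: bond 2 brought effort, rest push out)
#5 stroke at R3  (common-e at J1 fixed by 2)
#4 stroke at R2  (closing 1-jn rule on J2)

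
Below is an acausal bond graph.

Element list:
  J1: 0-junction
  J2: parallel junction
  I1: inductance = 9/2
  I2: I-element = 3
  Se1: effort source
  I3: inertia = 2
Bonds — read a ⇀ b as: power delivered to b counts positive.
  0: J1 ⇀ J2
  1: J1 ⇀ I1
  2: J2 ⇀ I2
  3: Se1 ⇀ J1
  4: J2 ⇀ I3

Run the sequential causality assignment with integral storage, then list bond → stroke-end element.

β3 |J1  (Se1 fixes effort; stroke away)
β0 |J2  (J1 effort already set via bond 3)
β1 |I1  (0-jn J1 has e-setter on 3)
β2 |I2  (J2: bond 0 brought effort, rest push out)
β4 |I3  (0-jn J2 has e-setter on 0)

bond 0 stroke at J2
bond 1 stroke at I1
bond 2 stroke at I2
bond 3 stroke at J1
bond 4 stroke at I3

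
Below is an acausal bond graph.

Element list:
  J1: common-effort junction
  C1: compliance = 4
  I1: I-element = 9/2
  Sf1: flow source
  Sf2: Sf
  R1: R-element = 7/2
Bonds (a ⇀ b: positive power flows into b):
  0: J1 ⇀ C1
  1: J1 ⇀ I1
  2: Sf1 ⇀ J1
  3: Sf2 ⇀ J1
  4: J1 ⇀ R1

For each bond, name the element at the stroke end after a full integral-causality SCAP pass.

bond 0 |J1
bond 1 |I1
bond 2 |Sf1
bond 3 |Sf2
bond 4 |R1

#2 →Sf1  (Sf1 fixes flow; stroke at Sf1)
#3 →Sf2  (Sf2: flow source, stroke at near end)
#0 →J1  (C1 integral (e out))
#1 →I1  (common-e at J1 fixed by 0)
#4 →R1  (J1 effort already set via bond 0)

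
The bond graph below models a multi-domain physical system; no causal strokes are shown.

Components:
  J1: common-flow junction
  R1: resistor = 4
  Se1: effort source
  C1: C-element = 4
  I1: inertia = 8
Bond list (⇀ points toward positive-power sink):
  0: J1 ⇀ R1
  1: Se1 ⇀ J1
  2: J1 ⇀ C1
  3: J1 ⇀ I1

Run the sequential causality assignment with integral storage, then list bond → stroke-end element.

#0 |J1
#1 |J1
#2 |J1
#3 |I1

#1 |J1  (Se1 fixes effort; stroke away)
#2 |J1  (C1 integral (e out))
#3 |I1  (prefer integral on I1)
#0 |J1  (J1: bond 3 brought flow, rest push out)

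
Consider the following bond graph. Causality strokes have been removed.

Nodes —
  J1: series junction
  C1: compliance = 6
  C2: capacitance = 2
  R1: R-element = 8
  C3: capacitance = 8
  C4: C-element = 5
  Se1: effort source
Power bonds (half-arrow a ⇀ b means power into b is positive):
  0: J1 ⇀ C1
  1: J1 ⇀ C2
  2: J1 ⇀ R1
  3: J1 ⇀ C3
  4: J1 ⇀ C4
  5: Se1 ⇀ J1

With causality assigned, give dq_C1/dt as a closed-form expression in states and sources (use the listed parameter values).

dq_C1/dt = E_Se1/8 - q_C1/48 - q_C2/16 - q_C3/64 - q_C4/40

#5 stroke at J1  (Se1 (Se) sets effort on bond)
#0 stroke at J1  (C1 integral (e out))
#1 stroke at J1  (prefer integral on C2)
#3 stroke at J1  (C3 integral (e out))
#4 stroke at J1  (C4 integral (e out))
#2 stroke at R1  (J1 needs exactly one f-in)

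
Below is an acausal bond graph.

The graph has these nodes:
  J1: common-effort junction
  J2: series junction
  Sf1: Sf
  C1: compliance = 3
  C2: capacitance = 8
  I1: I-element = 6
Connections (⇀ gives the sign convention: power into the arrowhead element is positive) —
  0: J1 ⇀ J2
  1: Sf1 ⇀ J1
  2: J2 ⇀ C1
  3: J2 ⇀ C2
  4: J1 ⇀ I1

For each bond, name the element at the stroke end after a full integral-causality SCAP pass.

β0 stroke→J1
β1 stroke→Sf1
β2 stroke→J2
β3 stroke→J2
β4 stroke→I1

b1 stroke→Sf1  (Sf1 fixes flow; stroke at Sf1)
b2 stroke→J2  (C1 integral (e out))
b3 stroke→J2  (C2 outputs effort q/C2)
b0 stroke→J1  (closing 1-jn rule on J2)
b4 stroke→I1  (common-e at J1 fixed by 0)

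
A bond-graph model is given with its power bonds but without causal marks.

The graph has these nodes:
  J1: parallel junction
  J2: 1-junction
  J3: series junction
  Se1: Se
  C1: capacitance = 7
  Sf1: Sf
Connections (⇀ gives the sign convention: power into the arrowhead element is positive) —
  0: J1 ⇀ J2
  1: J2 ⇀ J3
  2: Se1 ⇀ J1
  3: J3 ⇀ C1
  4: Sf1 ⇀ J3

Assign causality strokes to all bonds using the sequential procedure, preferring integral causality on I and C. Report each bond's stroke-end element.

#0 →J2
#1 →J3
#2 →J1
#3 →J3
#4 →Sf1

β2 stroke→J1  (Se1: effort source, stroke at far end)
β4 stroke→Sf1  (Sf1: flow source, stroke at near end)
β0 stroke→J2  (common-e at J1 fixed by 2)
β1 stroke→J3  (J2 needs exactly one f-in)
β3 stroke→J3  (common-f at J3 fixed by 4)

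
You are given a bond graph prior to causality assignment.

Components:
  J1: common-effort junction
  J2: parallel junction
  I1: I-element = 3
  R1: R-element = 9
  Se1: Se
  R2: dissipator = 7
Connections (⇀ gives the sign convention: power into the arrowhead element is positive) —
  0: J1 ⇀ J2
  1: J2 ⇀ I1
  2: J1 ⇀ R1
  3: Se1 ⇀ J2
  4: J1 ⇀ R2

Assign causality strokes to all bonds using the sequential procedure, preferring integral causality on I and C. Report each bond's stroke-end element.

#3 stroke at J2  (Se1 (Se) sets effort on bond)
#0 stroke at J1  (0-jn J2 has e-setter on 3)
#1 stroke at I1  (common-e at J2 fixed by 3)
#2 stroke at R1  (0-jn J1 has e-setter on 0)
#4 stroke at R2  (0-jn J1 has e-setter on 0)

#0 stroke→J1
#1 stroke→I1
#2 stroke→R1
#3 stroke→J2
#4 stroke→R2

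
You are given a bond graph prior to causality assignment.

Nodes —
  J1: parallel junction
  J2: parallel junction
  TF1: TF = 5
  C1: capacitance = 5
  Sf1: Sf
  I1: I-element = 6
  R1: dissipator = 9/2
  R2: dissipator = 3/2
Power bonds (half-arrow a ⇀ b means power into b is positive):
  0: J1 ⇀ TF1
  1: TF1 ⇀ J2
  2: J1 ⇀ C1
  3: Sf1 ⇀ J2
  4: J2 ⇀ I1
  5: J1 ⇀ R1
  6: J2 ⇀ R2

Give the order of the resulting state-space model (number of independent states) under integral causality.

2  (C1, I1 all integral)

β3 →Sf1  (Sf1: flow source, stroke at near end)
β2 →J1  (C1: C, integral causality)
β0 →TF1  (0-jn J1 has e-setter on 2)
β5 →R1  (J1: bond 2 brought effort, rest push out)
β1 →J2  (through TF1, causality passes straight; one stroke at TF1)
β4 →I1  (common-e at J2 fixed by 1)
β6 →R2  (0-jn J2 has e-setter on 1)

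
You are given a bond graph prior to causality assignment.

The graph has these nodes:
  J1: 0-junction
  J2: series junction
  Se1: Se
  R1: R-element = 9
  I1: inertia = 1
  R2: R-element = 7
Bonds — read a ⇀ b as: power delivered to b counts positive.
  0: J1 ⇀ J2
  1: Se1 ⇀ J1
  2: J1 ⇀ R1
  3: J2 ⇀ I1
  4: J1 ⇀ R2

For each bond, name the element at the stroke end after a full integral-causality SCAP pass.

b1 stroke at J1  (Se1 (Se) sets effort on bond)
b0 stroke at J2  (0-jn J1 has e-setter on 1)
b2 stroke at R1  (common-e at J1 fixed by 1)
b4 stroke at R2  (J1 effort already set via bond 1)
b3 stroke at I1  (J2 needs exactly one f-in)

β0 |J2
β1 |J1
β2 |R1
β3 |I1
β4 |R2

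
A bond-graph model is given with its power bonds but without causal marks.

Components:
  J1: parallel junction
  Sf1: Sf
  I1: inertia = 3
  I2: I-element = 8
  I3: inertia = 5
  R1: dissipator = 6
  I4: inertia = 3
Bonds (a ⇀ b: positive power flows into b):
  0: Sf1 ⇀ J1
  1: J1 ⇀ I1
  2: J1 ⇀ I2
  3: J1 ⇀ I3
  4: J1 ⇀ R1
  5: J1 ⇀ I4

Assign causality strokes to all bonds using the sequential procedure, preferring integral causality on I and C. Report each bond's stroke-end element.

b0 |Sf1  (source Sf1 imposes f)
b1 |I1  (prefer integral on I1)
b2 |I2  (prefer integral on I2)
b3 |I3  (I3 integral (f out))
b5 |I4  (I4 integral (f out))
b4 |J1  (only one effort-in slot at J1)

#0 stroke at Sf1
#1 stroke at I1
#2 stroke at I2
#3 stroke at I3
#4 stroke at J1
#5 stroke at I4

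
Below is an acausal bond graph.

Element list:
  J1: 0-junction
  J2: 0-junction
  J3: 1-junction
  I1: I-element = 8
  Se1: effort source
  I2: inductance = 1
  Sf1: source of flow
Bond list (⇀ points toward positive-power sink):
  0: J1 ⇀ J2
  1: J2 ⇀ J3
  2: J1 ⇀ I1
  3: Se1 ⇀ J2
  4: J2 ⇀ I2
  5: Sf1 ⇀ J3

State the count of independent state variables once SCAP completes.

#3 stroke→J2  (Se1 fixes effort; stroke away)
#5 stroke→Sf1  (Sf1: flow source, stroke at near end)
#0 stroke→J1  (J2: bond 3 brought effort, rest push out)
#1 stroke→J3  (J2 effort already set via bond 3)
#4 stroke→I2  (0-jn J2 has e-setter on 3)
#2 stroke→I1  (J1 effort already set via bond 0)

2  (I1, I2 all integral)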